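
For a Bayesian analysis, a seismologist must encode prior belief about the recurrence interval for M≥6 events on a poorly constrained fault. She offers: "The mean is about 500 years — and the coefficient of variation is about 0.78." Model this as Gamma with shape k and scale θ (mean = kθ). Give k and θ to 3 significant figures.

k ≈ 1.64, θ ≈ 304

For Gamma(k, scale θ): mean = kθ, variance = kθ², so CV = 1/√k.
CV = 0.78, hence k = 1/CV² = 1.64.
Then θ = mean/k = 500/1.64 = 304.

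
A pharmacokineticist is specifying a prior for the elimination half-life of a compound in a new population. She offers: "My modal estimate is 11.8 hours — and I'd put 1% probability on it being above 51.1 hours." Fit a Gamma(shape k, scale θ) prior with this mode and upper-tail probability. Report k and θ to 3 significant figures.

Gamma(k,θ) with k>1 has mode (k−1)θ, so θ = 11.8/(k−1).
Need P(X < 51.1) = 0.99 with θ tied to k this way. Start at k = 2, θ = 11.8: P(X<51.1) ≈ 0.930.
Too low — raise k to concentrate. Iterating converges to k ≈ 2.9.
Then θ = 11.8/(2.9−1) ≈ 6.2.

k ≈ 2.9, θ ≈ 6.2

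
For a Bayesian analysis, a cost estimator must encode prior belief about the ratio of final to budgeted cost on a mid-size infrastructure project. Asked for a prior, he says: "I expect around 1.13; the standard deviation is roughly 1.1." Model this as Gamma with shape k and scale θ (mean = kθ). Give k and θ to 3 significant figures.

k ≈ 1.06, θ ≈ 1.07

For Gamma(k, scale θ): mean = kθ, variance = kθ², so CV = 1/√k.
CV = SD/mean = 1.1/1.13 = 0.9735, hence k = 1/CV² = 1.06.
Then θ = mean/k = 1.13/1.06 = 1.07.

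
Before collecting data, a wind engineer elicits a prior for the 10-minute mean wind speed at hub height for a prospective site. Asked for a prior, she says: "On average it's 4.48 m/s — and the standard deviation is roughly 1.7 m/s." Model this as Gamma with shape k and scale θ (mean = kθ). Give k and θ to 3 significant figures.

For Gamma(k, scale θ): mean = kθ, variance = kθ², so CV = 1/√k.
CV = SD/mean = 1.7/4.48 = 0.3795, hence k = 1/CV² = 6.94.
Then θ = mean/k = 4.48/6.94 = 0.645.

k ≈ 6.94, θ ≈ 0.645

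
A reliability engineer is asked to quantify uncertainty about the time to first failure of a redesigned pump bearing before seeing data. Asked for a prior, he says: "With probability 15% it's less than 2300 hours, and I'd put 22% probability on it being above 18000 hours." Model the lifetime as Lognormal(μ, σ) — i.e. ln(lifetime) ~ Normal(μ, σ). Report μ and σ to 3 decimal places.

If T ~ Lognormal(μ,σ) then ln T ~ Normal(μ,σ), so the p-quantile of ln T is μ + z_p·σ.
ln(2300) = 7.741 and ln(18000) = 9.798; z_{0.15} = -1.036, z_{0.78} = 0.7722.
σ = (9.798 − 7.741)/(0.7722 − (-1.036)) = 1.138.
μ = 7.741 − (-1.036)·1.138 = 8.920.

μ ≈ 8.920, σ ≈ 1.138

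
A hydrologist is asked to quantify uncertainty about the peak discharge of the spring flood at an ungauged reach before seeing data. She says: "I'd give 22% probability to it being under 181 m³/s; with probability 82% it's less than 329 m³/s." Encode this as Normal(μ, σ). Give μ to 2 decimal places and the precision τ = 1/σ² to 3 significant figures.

μ = 248.72, τ = 0.00013

The p-quantile of Normal(μ,σ) is μ + z_p·σ, with z_{0.22} = -0.7722 and z_{0.82} = 0.9154.
Eliminate σ: μ = (z₂·x₁ − z₁·x₂)/(z₂ − z₁) = (0.9154·181 − (-0.7722)·329)/1.688 = 248.72.
Then σ = (x₂ − x₁)/(z₂ − z₁) = (329 − 181)/1.688 = 87.70.
Precision τ = 1/σ² = 1/87.7² = 0.00013.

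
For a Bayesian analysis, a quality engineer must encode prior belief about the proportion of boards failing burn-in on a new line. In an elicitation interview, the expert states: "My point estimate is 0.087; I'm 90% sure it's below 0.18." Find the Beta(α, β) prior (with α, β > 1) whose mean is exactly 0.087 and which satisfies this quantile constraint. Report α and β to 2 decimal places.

With mean 0.087 fixed, write α = 0.087s, β = 0.913s where s = α+β.
Need P(θ < 0.18) = 0.9 under Beta(0.087s, 0.913s). Normal approximation: (q−m)/√(m(1−m)/s) ≈ z_{0.9} = 1.28, so s ≈ 0.087·0.913·(1.28)²/(0.18−0.087)² = 15.1.
At s = 15.1: P(θ<0.18) ≈ 0.894. Adjusting to match 0.9 gives s ≈ 16.34.
So α = 0.087·16.34 ≈ 1.42, β = 0.913·16.34 ≈ 14.92.

α ≈ 1.42, β ≈ 14.92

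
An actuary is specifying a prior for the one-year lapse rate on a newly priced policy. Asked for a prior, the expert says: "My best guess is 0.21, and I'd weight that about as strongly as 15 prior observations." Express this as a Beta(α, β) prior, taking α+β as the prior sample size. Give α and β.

α = 3.15, β = 11.85

Under the effective-sample-size interpretation, Beta(α, β) has prior mean α/(α+β) and prior sample size α+β.
So α+β = 15 and α/(α+β) = 0.21, giving α = 0.21·15 = 3.15 and β = 15 − 3.15 = 11.85.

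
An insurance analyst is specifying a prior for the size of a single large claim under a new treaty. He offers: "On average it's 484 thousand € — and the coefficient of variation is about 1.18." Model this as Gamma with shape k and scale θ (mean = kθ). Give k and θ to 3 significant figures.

For Gamma(k, scale θ): mean = kθ, variance = kθ², so CV = 1/√k.
CV = 1.18, hence k = 1/CV² = 0.718.
Then θ = mean/k = 484/0.718 = 674.

k ≈ 0.718, θ ≈ 674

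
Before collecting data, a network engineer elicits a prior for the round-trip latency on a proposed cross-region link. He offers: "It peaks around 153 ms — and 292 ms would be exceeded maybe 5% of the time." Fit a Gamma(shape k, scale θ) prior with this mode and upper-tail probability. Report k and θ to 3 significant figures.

Gamma(k,θ) with k>1 has mode (k−1)θ, so θ = 153/(k−1).
Need P(X < 292) = 0.95 with θ tied to k this way. Start at k = 2, θ = 153: P(X<292) ≈ 0.569.
Too low — raise k to concentrate. Iterating converges to k ≈ 7.65.
Then θ = 153/(7.65−1) ≈ 23.

k ≈ 7.65, θ ≈ 23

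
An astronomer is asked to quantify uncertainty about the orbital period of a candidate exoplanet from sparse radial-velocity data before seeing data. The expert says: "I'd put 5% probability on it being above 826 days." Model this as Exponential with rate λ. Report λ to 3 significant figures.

P(T > 826.0) = e^(−λ·826.0) = 0.05, so λ = −ln(0.05)/826.0 = 0.00363.

λ ≈ 0.00363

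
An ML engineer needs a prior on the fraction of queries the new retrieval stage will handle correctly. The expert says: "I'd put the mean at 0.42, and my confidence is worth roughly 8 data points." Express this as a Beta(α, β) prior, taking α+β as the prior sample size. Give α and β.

Under the effective-sample-size interpretation, Beta(α, β) has prior mean α/(α+β) and prior sample size α+β.
So α+β = 8 and α/(α+β) = 0.42, giving α = 0.42·8 = 3.36 and β = 8 − 3.36 = 4.64.

α = 3.36, β = 4.64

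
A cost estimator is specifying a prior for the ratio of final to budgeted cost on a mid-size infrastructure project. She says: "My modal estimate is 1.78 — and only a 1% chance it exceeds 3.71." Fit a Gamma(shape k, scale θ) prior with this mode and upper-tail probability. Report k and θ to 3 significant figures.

Gamma(k,θ) with k>1 has mode (k−1)θ, so θ = 1.78/(k−1).
Need P(X < 3.71) = 0.99 with θ tied to k this way. Start at k = 2, θ = 1.78: P(X<3.71) ≈ 0.616.
Too low — raise k to concentrate. Iterating converges to k ≈ 10.
Then θ = 1.78/(10−1) ≈ 0.197.

k ≈ 10, θ ≈ 0.197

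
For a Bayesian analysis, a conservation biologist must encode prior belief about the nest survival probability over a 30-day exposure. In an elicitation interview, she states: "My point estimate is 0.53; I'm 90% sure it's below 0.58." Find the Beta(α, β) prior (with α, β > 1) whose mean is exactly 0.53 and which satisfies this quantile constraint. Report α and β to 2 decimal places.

With mean 0.53 fixed, write α = 0.53s, β = 0.47s where s = α+β.
Need P(θ < 0.58) = 0.9 under Beta(0.53s, 0.47s). Normal approximation: (q−m)/√(m(1−m)/s) ≈ z_{0.9} = 1.28, so s ≈ 0.53·0.47·(1.28)²/(0.58−0.53)² = 163.6.
At s = 163.6: P(θ<0.58) ≈ 0.901. Adjusting to match 0.9 gives s ≈ 162.80.
So α = 0.53·162.80 ≈ 86.28, β = 0.47·162.80 ≈ 76.52.

α ≈ 86.28, β ≈ 76.52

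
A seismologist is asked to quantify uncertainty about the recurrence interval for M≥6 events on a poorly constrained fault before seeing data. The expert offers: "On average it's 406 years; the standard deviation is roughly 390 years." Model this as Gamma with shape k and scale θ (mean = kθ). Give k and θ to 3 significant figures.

k ≈ 1.08, θ ≈ 375

For Gamma(k, scale θ): mean = kθ, variance = kθ², so CV = 1/√k.
CV = SD/mean = 390/406 = 0.9606, hence k = 1/CV² = 1.08.
Then θ = mean/k = 406/1.08 = 375.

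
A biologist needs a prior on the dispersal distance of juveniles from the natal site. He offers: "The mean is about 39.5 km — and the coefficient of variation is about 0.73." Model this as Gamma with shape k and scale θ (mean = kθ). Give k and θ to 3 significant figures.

k ≈ 1.88, θ ≈ 21

For Gamma(k, scale θ): mean = kθ, variance = kθ², so CV = 1/√k.
CV = 0.73, hence k = 1/CV² = 1.88.
Then θ = mean/k = 39.5/1.88 = 21.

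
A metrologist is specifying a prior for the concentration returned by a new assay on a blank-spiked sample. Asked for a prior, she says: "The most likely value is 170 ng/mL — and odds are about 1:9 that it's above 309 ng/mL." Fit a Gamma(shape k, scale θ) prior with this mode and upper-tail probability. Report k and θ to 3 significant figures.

k ≈ 6.34, θ ≈ 31.9

Gamma(k,θ) with k>1 has mode (k−1)θ, so θ = 170/(k−1).
Need P(X < 309) = 0.9 with θ tied to k this way. Start at k = 2, θ = 170: P(X<309) ≈ 0.542.
Too low — raise k to concentrate. Iterating converges to k ≈ 6.34.
Then θ = 170/(6.34−1) ≈ 31.9.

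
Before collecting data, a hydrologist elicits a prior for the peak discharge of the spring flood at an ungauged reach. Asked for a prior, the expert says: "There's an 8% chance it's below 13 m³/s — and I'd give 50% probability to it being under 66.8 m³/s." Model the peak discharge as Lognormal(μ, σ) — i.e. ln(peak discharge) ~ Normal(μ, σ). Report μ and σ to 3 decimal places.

If T ~ Lognormal(μ,σ) then ln T ~ Normal(μ,σ), so the p-quantile of ln T is μ + z_p·σ.
ln(13) = 2.565 and ln(66.8) = 4.202; z_{0.08} = -1.405, z_{0.5} = 0.
σ = (4.202 − 2.565)/(0 − (-1.405)) = 1.165.
μ = 2.565 − (-1.405)·1.165 = 4.202.

μ ≈ 4.202, σ ≈ 1.165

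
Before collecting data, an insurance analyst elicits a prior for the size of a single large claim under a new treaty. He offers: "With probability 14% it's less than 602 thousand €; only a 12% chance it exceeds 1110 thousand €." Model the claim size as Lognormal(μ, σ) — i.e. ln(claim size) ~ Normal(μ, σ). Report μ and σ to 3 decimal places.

μ ≈ 6.693, σ ≈ 0.271

If T ~ Lognormal(μ,σ) then ln T ~ Normal(μ,σ), so the p-quantile of ln T is μ + z_p·σ.
ln(602) = 6.4 and ln(1110) = 7.012; z_{0.14} = -1.08, z_{0.88} = 1.175.
σ = (7.012 − 6.4)/(1.175 − (-1.08)) = 0.271.
μ = 6.4 − (-1.08)·0.271 = 6.693.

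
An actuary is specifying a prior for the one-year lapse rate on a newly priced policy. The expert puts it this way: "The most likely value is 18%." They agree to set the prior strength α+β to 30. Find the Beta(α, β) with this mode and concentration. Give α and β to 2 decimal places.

For α,β > 1 the Beta mode is (α−1)/(α+β−2). With α+β = 30, the mode is (α−1)/28.
Set (α−1)/28 = 0.18 → α = 1 + 0.18·28 = 6.04.
β = 30 − α = 23.96.

α = 6.04, β = 23.96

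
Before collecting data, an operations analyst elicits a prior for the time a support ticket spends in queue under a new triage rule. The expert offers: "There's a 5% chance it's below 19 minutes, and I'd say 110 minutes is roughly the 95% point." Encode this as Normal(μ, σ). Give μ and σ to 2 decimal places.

The p-quantile of Normal(μ,σ) is μ + z_p·σ, with z_{0.05} = -1.645 and z_{0.95} = 1.645.
Eliminate σ: μ = (z₂·x₁ − z₁·x₂)/(z₂ − z₁) = (1.645·19 − (-1.645)·110)/3.29 = 64.50.
Then σ = (x₂ − x₁)/(z₂ − z₁) = (110 − 19)/3.29 = 27.66.

μ = 64.50, σ = 27.66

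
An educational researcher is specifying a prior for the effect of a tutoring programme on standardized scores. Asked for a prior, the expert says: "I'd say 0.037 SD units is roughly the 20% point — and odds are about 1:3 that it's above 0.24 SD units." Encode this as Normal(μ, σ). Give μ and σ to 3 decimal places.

μ = 0.150, σ = 0.134

The p-quantile of Normal(μ,σ) is μ + z_p·σ, with z_{0.2} = -0.8416 and z_{0.75} = 0.6745.
Eliminate σ: μ = (z₂·x₁ − z₁·x₂)/(z₂ − z₁) = (0.6745·0.037 − (-0.8416)·0.24)/1.516 = 0.150.
Then σ = (x₂ − x₁)/(z₂ − z₁) = (0.24 − 0.037)/1.516 = 0.134.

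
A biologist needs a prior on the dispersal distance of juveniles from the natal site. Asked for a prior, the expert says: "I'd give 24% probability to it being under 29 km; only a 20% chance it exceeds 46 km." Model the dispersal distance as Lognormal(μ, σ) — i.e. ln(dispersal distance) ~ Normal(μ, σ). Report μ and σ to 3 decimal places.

If T ~ Lognormal(μ,σ) then ln T ~ Normal(μ,σ), so the p-quantile of ln T is μ + z_p·σ.
ln(29) = 3.367 and ln(46) = 3.829; z_{0.24} = -0.7063, z_{0.8} = 0.8416.
σ = (3.829 − 3.367)/(0.8416 − (-0.7063)) = 0.298.
μ = 3.367 − (-0.7063)·0.298 = 3.578.

μ ≈ 3.578, σ ≈ 0.298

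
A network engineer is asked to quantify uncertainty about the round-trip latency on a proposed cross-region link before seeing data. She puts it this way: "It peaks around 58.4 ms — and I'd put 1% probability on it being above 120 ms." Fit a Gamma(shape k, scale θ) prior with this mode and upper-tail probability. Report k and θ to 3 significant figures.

k ≈ 10.4, θ ≈ 6.2

Gamma(k,θ) with k>1 has mode (k−1)θ, so θ = 58.4/(k−1).
Need P(X < 120) = 0.99 with θ tied to k this way. Start at k = 2, θ = 58.4: P(X<120) ≈ 0.609.
Too low — raise k to concentrate. Iterating converges to k ≈ 10.4.
Then θ = 58.4/(10.4−1) ≈ 6.2.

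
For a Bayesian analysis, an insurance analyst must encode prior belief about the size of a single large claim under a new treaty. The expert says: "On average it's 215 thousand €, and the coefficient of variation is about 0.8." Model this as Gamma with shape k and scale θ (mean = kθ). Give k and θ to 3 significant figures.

For Gamma(k, scale θ): mean = kθ, variance = kθ², so CV = 1/√k.
CV = 0.8, hence k = 1/CV² = 1.56.
Then θ = mean/k = 215/1.56 = 138.

k ≈ 1.56, θ ≈ 138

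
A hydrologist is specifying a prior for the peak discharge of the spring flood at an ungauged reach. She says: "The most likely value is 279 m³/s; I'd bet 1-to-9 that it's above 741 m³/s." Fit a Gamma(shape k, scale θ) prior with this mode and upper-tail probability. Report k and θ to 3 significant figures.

Gamma(k,θ) with k>1 has mode (k−1)θ, so θ = 279/(k−1).
Need P(X < 741) = 0.9 with θ tied to k this way. Start at k = 2, θ = 279: P(X<741) ≈ 0.743.
Too low — raise k to concentrate. Iterating converges to k ≈ 3.01.
Then θ = 279/(3.01−1) ≈ 139.

k ≈ 3.01, θ ≈ 139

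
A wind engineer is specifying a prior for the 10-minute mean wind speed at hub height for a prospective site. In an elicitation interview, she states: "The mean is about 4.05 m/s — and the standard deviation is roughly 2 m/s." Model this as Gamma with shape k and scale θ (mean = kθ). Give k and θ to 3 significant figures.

For Gamma(k, scale θ): mean = kθ, variance = kθ², so CV = 1/√k.
CV = SD/mean = 2/4.05 = 0.4938, hence k = 1/CV² = 4.1.
Then θ = mean/k = 4.05/4.1 = 0.988.

k ≈ 4.1, θ ≈ 0.988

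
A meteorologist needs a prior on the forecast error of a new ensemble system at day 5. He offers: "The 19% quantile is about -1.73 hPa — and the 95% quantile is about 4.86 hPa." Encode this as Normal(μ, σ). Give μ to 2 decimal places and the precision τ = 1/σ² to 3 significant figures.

μ = 0.56, τ = 0.147

The p-quantile of Normal(μ,σ) is μ + z_p·σ, with z_{0.19} = -0.8779 and z_{0.95} = 1.645.
Eliminate σ: μ = (z₂·x₁ − z₁·x₂)/(z₂ − z₁) = (1.645·-1.73 − (-0.8779)·4.86)/2.523 = 0.56.
Then σ = (x₂ − x₁)/(z₂ − z₁) = (4.86 − -1.73)/2.523 = 2.61.
Precision τ = 1/σ² = 1/2.612² = 0.147.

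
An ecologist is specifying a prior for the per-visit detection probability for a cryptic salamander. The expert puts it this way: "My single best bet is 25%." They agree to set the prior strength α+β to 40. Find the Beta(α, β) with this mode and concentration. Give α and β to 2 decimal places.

α = 10.50, β = 29.50

For α,β > 1 the Beta mode is (α−1)/(α+β−2). With α+β = 40, the mode is (α−1)/38.
Set (α−1)/38 = 0.25 → α = 1 + 0.25·38 = 10.50.
β = 40 − α = 29.50.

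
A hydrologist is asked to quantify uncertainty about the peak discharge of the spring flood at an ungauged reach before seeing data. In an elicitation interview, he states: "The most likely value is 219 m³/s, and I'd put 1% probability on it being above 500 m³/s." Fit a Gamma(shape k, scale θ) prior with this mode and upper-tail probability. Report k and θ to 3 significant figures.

k ≈ 8.02, θ ≈ 31.2

Gamma(k,θ) with k>1 has mode (k−1)θ, so θ = 219/(k−1).
Need P(X < 500) = 0.99 with θ tied to k this way. Start at k = 2, θ = 219: P(X<500) ≈ 0.665.
Too low — raise k to concentrate. Iterating converges to k ≈ 8.02.
Then θ = 219/(8.02−1) ≈ 31.2.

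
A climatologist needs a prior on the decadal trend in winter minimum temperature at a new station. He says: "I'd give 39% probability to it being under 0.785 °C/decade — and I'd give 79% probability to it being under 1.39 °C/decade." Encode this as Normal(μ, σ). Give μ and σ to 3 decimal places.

For Normal(μ,σ), the p-quantile is μ + z_p·σ. Here z_{0.39} = -0.2793, z_{0.79} = 0.8064.
So 0.785 = μ − 0.2793σ and 1.39 = μ + 0.8064σ.
Subtracting: σ = (1.39 − 0.785)/(0.8064 − (-0.2793)) = 0.557.
Then μ = 0.785 − (-0.2793)·0.557 = 0.941.

μ = 0.941, σ = 0.557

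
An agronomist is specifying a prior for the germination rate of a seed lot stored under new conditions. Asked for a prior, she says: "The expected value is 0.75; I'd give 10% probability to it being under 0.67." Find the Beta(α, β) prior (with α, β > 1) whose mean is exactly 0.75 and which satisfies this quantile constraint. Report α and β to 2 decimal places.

With mean 0.75 fixed, write α = 0.75s, β = 0.25s where s = α+β.
Need P(θ < 0.67) = 0.1 under Beta(0.75s, 0.25s). Normal approximation: (q−m)/√(m(1−m)/s) ≈ z_{0.1} = -1.28, so s ≈ 0.75·0.25·(-1.28)²/(0.67−0.75)² = 48.1.
At s = 48.1: P(θ<0.67) ≈ 0.104. Adjusting to match 0.1 gives s ≈ 50.14.
So α = 0.75·50.14 ≈ 37.60, β = 0.25·50.14 ≈ 12.53.

α ≈ 37.60, β ≈ 12.53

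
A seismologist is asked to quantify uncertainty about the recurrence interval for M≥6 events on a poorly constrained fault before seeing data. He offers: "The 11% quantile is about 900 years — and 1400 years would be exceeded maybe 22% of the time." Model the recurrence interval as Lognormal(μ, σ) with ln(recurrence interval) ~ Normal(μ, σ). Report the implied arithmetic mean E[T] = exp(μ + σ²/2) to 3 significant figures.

E[T] ≈ 1210 years

If T ~ Lognormal(μ,σ) then ln T ~ Normal(μ,σ), so the p-quantile of ln T is μ + z_p·σ.
ln(900) = 6.802 and ln(1400) = 7.244; z_{0.11} = -1.227, z_{0.78} = 0.7722.
σ = (7.244 − 6.802)/(0.7722 − (-1.227)) = 0.221.
μ = 6.802 − (-1.227)·0.221 = 7.074.
E[T] = exp(μ + σ²/2) = exp(7.074 + 0.0244) = 1210 years.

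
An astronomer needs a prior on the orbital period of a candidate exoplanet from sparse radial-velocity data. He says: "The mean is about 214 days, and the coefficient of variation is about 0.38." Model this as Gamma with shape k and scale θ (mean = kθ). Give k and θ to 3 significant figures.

For Gamma(k, scale θ): mean = kθ, variance = kθ², so CV = 1/√k.
CV = 0.38, hence k = 1/CV² = 6.93.
Then θ = mean/k = 214/6.93 = 30.9.

k ≈ 6.93, θ ≈ 30.9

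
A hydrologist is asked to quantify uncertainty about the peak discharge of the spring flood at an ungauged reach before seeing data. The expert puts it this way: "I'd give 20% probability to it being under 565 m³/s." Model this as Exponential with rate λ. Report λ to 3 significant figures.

λ ≈ 0.000395

P(T < 565.0) = 1 − e^(−λ·565.0) = 0.2, so λ = −ln(1−0.2)/565.0 = −ln(0.8)/565.0 = 0.000395.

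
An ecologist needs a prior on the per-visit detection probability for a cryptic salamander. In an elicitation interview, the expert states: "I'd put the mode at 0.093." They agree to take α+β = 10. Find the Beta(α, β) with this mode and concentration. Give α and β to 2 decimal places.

For α,β > 1 the Beta mode is (α−1)/(α+β−2). With α+β = 10, the mode is (α−1)/8.
Set (α−1)/8 = 0.093 → α = 1 + 0.093·8 = 1.74.
β = 10 − α = 8.26.

α = 1.74, β = 8.26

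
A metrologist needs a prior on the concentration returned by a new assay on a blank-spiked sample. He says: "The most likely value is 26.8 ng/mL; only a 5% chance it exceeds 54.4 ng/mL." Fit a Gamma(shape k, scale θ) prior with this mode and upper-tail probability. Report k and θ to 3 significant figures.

k ≈ 6.52, θ ≈ 4.85

Gamma(k,θ) with k>1 has mode (k−1)θ, so θ = 26.8/(k−1).
Need P(X < 54.4) = 0.95 with θ tied to k this way. Start at k = 2, θ = 26.8: P(X<54.4) ≈ 0.602.
Too low — raise k to concentrate. Iterating converges to k ≈ 6.52.
Then θ = 26.8/(6.52−1) ≈ 4.85.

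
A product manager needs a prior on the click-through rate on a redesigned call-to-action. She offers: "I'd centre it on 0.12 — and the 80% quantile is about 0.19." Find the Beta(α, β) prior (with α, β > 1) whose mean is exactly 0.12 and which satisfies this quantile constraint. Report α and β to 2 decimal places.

α ≈ 1.31, β ≈ 9.62

With mean 0.12 fixed, write α = 0.12s, β = 0.88s where s = α+β.
Need P(θ < 0.19) = 0.8 under Beta(0.12s, 0.88s). Normal approximation: (q−m)/√(m(1−m)/s) ≈ z_{0.8} = 0.842, so s ≈ 0.12·0.88·(0.842)²/(0.19−0.12)² = 15.3.
At s = 15.3: P(θ<0.19) ≈ 0.821. Adjusting to match 0.8 gives s ≈ 10.93.
So α = 0.12·10.93 ≈ 1.31, β = 0.88·10.93 ≈ 9.62.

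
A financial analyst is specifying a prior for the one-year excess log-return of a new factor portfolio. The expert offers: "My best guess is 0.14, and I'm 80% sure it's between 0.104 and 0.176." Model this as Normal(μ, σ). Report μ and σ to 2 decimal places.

μ = 0.14, σ = 0.03

A symmetric 80% interval runs μ ± z·σ with z = 1.282.
Half-width = 0.036, so σ = 0.036/1.282 = 0.03.
μ is the stated best guess, 0.14.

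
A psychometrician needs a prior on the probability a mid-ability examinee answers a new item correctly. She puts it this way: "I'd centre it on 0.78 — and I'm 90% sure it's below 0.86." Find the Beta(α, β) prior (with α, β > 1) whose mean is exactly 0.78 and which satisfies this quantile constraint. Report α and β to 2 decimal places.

α ≈ 31.13, β ≈ 8.78

With mean 0.78 fixed, write α = 0.78s, β = 0.22s where s = α+β.
Need P(θ < 0.86) = 0.9 under Beta(0.78s, 0.22s). Normal approximation: (q−m)/√(m(1−m)/s) ≈ z_{0.9} = 1.28, so s ≈ 0.78·0.22·(1.28)²/(0.86−0.78)² = 44.0.
At s = 44.0: P(θ<0.86) ≈ 0.912. Adjusting to match 0.9 gives s ≈ 39.91.
So α = 0.78·39.91 ≈ 31.13, β = 0.22·39.91 ≈ 8.78.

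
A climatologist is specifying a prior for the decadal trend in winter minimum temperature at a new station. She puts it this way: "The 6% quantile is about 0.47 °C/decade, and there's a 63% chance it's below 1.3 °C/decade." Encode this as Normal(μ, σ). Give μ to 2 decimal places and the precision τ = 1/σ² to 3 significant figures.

μ = 1.15, τ = 5.17

The p-quantile of Normal(μ,σ) is μ + z_p·σ, with z_{0.06} = -1.555 and z_{0.63} = 0.3319.
Eliminate σ: μ = (z₂·x₁ − z₁·x₂)/(z₂ − z₁) = (0.3319·0.47 − (-1.555)·1.3)/1.887 = 1.15.
Then σ = (x₂ − x₁)/(z₂ − z₁) = (1.3 − 0.47)/1.887 = 0.44.
Precision τ = 1/σ² = 1/0.4399² = 5.17.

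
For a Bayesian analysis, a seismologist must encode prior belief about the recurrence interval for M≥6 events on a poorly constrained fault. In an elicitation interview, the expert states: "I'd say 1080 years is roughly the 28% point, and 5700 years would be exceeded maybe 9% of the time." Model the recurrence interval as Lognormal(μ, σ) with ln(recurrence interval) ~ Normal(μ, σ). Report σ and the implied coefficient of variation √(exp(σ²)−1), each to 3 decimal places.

If T ~ Lognormal(μ,σ) then ln T ~ Normal(μ,σ), so the p-quantile of ln T is μ + z_p·σ.
ln(1080) = 6.985 and ln(5700) = 8.648; z_{0.28} = -0.5828, z_{0.91} = 1.341.
σ = (8.648 − 6.985)/(1.341 − (-0.5828)) = 0.865.
μ = 6.985 − (-0.5828)·0.865 = 7.489.
CV = √(exp(σ²)−1) = √(exp(0.7479)−1) = 1.055.

σ ≈ 0.865, CV ≈ 1.055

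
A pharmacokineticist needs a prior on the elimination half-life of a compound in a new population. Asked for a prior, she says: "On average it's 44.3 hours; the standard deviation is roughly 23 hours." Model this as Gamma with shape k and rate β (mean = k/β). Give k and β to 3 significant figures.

For Gamma(k, rate β): mean = k/β, variance = k/β², so CV = 1/√k.
CV = SD/mean = 23/44.3 = 0.5192, hence k = 1/CV² = 3.71.
Then β = k/mean = 3.71/44.3 = 0.0837.

k ≈ 3.71, β ≈ 0.0837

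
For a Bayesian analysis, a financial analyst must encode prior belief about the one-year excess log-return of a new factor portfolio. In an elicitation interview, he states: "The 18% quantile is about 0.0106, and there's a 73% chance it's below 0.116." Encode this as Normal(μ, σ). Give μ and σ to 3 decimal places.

For Normal(μ,σ), the p-quantile is μ + z_p·σ. Here z_{0.18} = -0.9154, z_{0.73} = 0.6128.
So 0.0106 = μ − 0.9154σ and 0.116 = μ + 0.6128σ.
Subtracting: σ = (0.116 − 0.0106)/(0.6128 − (-0.9154)) = 0.069.
Then μ = 0.0106 − (-0.9154)·0.069 = 0.074.

μ = 0.074, σ = 0.069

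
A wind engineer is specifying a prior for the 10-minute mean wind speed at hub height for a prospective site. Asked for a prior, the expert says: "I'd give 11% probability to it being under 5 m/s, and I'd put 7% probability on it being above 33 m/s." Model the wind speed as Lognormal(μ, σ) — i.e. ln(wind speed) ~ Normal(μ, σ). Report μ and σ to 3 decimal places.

If T ~ Lognormal(μ,σ) then ln T ~ Normal(μ,σ), so the p-quantile of ln T is μ + z_p·σ.
ln(5) = 1.609 and ln(33) = 3.497; z_{0.11} = -1.227, z_{0.93} = 1.476.
σ = (3.497 − 1.609)/(1.476 − (-1.227)) = 0.698.
μ = 1.609 − (-1.227)·0.698 = 2.466.

μ ≈ 2.466, σ ≈ 0.698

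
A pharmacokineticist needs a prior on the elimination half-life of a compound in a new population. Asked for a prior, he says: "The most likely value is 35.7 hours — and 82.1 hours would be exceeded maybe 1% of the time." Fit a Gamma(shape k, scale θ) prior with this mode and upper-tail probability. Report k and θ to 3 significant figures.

k ≈ 7.89, θ ≈ 5.18

Gamma(k,θ) with k>1 has mode (k−1)θ, so θ = 35.7/(k−1).
Need P(X < 82.1) = 0.99 with θ tied to k this way. Start at k = 2, θ = 35.7: P(X<82.1) ≈ 0.669.
Too low — raise k to concentrate. Iterating converges to k ≈ 7.89.
Then θ = 35.7/(7.89−1) ≈ 5.18.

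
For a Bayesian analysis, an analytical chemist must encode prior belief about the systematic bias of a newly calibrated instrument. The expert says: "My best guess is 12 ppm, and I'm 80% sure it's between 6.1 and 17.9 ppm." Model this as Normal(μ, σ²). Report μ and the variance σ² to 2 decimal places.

μ = 12.00, σ² = 21.19

A symmetric 80% interval runs μ ± z·σ with z = 1.282.
Half-width = 5.9, so σ = 5.9/1.282 = 4.604 and σ² = 21.19.
μ is the stated best guess, 12.00.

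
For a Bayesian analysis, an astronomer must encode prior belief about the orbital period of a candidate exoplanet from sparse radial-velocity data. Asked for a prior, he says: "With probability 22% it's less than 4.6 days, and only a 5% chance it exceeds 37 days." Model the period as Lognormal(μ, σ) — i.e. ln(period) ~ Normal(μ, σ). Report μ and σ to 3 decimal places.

If T ~ Lognormal(μ,σ) then ln T ~ Normal(μ,σ), so the p-quantile of ln T is μ + z_p·σ.
ln(4.6) = 1.526 and ln(37) = 3.611; z_{0.22} = -0.7722, z_{0.95} = 1.645.
σ = (3.611 − 1.526)/(1.645 − (-0.7722)) = 0.863.
μ = 1.526 − (-0.7722)·0.863 = 2.192.

μ ≈ 2.192, σ ≈ 0.863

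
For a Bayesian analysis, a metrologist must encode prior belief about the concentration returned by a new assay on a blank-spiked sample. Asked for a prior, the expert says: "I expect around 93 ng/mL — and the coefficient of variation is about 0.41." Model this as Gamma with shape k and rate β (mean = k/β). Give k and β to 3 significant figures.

For Gamma(k, rate β): mean = k/β, variance = k/β², so CV = 1/√k.
CV = 0.41, hence k = 1/CV² = 5.95.
Then β = k/mean = 5.95/93 = 0.064.

k ≈ 5.95, β ≈ 0.064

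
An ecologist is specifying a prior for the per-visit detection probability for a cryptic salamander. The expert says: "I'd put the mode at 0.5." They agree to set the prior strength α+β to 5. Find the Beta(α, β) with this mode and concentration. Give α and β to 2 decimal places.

For α,β > 1 the Beta mode is (α−1)/(α+β−2). With α+β = 5, the mode is (α−1)/3.
Set (α−1)/3 = 0.5 → α = 1 + 0.5·3 = 2.50.
β = 5 − α = 2.50.

α = 2.50, β = 2.50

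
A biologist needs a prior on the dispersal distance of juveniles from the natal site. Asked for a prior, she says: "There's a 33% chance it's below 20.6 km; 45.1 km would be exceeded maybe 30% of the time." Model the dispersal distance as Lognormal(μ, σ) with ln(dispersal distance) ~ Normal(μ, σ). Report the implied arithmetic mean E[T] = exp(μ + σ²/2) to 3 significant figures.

If T ~ Lognormal(μ,σ) then ln T ~ Normal(μ,σ), so the p-quantile of ln T is μ + z_p·σ.
ln(20.6) = 3.025 and ln(45.1) = 3.809; z_{0.33} = -0.4399, z_{0.7} = 0.5244.
σ = (3.809 − 3.025)/(0.5244 − (-0.4399)) = 0.813.
μ = 3.025 − (-0.4399)·0.813 = 3.383.
E[T] = exp(μ + σ²/2) = exp(3.383 + 0.3302) = 41 km.

E[T] ≈ 41 km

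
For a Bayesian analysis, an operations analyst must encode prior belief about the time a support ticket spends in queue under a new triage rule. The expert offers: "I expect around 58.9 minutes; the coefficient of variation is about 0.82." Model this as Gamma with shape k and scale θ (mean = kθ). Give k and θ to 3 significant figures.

For Gamma(k, scale θ): mean = kθ, variance = kθ², so CV = 1/√k.
CV = 0.82, hence k = 1/CV² = 1.49.
Then θ = mean/k = 58.9/1.49 = 39.6.

k ≈ 1.49, θ ≈ 39.6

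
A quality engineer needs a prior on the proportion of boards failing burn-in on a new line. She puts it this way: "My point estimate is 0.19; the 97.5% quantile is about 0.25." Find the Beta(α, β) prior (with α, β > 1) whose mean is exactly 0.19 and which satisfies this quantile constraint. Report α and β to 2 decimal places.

With mean 0.19 fixed, write α = 0.19s, β = 0.81s where s = α+β.
Need P(θ < 0.25) = 0.975 under Beta(0.19s, 0.81s). Normal approximation: (q−m)/√(m(1−m)/s) ≈ z_{0.975} = 1.96, so s ≈ 0.19·0.81·(1.96)²/(0.25−0.19)² = 164.2.
At s = 164.2: P(θ<0.25) ≈ 0.969. Adjusting to match 0.975 gives s ≈ 181.59.
So α = 0.19·181.59 ≈ 34.50, β = 0.81·181.59 ≈ 147.08.

α ≈ 34.50, β ≈ 147.08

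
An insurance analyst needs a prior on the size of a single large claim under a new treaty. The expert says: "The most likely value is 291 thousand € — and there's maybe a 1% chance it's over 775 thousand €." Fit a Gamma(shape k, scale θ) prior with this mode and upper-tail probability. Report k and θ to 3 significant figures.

Gamma(k,θ) with k>1 has mode (k−1)θ, so θ = 291/(k−1).
Need P(X < 775) = 0.99 with θ tied to k this way. Start at k = 2, θ = 291: P(X<775) ≈ 0.745.
Too low — raise k to concentrate. Iterating converges to k ≈ 5.82.
Then θ = 291/(5.82−1) ≈ 60.3.

k ≈ 5.82, θ ≈ 60.3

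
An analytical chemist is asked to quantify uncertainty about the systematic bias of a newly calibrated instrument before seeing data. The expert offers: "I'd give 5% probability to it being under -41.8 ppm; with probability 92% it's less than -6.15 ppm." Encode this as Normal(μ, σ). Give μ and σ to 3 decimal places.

μ = -22.574, σ = 11.689

The p-quantile of Normal(μ,σ) is μ + z_p·σ, with z_{0.05} = -1.645 and z_{0.92} = 1.405.
Eliminate σ: μ = (z₂·x₁ − z₁·x₂)/(z₂ − z₁) = (1.405·-41.8 − (-1.645)·-6.15)/3.05 = -22.574.
Then σ = (x₂ − x₁)/(z₂ − z₁) = (-6.15 − -41.8)/3.05 = 11.689.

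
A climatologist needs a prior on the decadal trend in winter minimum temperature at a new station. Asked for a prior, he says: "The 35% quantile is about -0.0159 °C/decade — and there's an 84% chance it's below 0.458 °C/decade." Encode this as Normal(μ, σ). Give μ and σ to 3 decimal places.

The p-quantile of Normal(μ,σ) is μ + z_p·σ, with z_{0.35} = -0.3853 and z_{0.84} = 0.9945.
Eliminate σ: μ = (z₂·x₁ − z₁·x₂)/(z₂ − z₁) = (0.9945·-0.0159 − (-0.3853)·0.458)/1.38 = 0.116.
Then σ = (x₂ − x₁)/(z₂ − z₁) = (0.458 − -0.0159)/1.38 = 0.343.

μ = 0.116, σ = 0.343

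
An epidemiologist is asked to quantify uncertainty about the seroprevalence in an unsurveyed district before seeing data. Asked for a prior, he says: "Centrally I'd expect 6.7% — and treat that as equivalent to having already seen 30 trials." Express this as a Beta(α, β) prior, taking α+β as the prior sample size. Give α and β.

Under the effective-sample-size interpretation, Beta(α, β) has prior mean α/(α+β) and prior sample size α+β.
So α+β = 30 and α/(α+β) = 0.067, giving α = 0.067·30 = 2.01 and β = 30 − 2.01 = 27.99.

α = 2.01, β = 27.99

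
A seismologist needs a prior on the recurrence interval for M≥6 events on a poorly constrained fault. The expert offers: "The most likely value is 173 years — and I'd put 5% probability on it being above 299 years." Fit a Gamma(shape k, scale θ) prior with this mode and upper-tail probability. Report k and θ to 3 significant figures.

k ≈ 10.3, θ ≈ 18.6

Gamma(k,θ) with k>1 has mode (k−1)θ, so θ = 173/(k−1).
Need P(X < 299) = 0.95 with θ tied to k this way. Start at k = 2, θ = 173: P(X<299) ≈ 0.515.
Too low — raise k to concentrate. Iterating converges to k ≈ 10.3.
Then θ = 173/(10.3−1) ≈ 18.6.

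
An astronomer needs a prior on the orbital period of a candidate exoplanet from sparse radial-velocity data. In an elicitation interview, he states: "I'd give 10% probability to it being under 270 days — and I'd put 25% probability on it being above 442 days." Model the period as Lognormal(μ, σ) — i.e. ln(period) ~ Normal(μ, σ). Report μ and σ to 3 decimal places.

μ ≈ 5.921, σ ≈ 0.252

If T ~ Lognormal(μ,σ) then ln T ~ Normal(μ,σ), so the p-quantile of ln T is μ + z_p·σ.
ln(270) = 5.598 and ln(442) = 6.091; z_{0.1} = -1.282, z_{0.75} = 0.6745.
σ = (6.091 − 5.598)/(0.6745 − (-1.282)) = 0.252.
μ = 5.598 − (-1.282)·0.252 = 5.921.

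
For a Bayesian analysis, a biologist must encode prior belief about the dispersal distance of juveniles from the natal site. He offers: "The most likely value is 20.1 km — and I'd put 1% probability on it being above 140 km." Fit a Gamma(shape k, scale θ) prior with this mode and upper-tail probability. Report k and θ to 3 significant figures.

Gamma(k,θ) with k>1 has mode (k−1)θ, so θ = 20.1/(k−1).
Need P(X < 140) = 0.99 with θ tied to k this way. Start at k = 2, θ = 20.1: P(X<140) ≈ 0.992.
Too high — lower k to spread out. Iterating converges to k ≈ 1.94.
Then θ = 20.1/(1.94−1) ≈ 21.5.

k ≈ 1.94, θ ≈ 21.5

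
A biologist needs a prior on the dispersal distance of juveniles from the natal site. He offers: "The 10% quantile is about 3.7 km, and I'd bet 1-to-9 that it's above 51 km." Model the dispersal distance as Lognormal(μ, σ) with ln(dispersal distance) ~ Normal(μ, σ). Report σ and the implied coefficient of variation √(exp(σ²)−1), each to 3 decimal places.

σ ≈ 1.024, CV ≈ 1.361

If T ~ Lognormal(μ,σ) then ln T ~ Normal(μ,σ), so the p-quantile of ln T is μ + z_p·σ.
ln(3.7) = 1.308 and ln(51) = 3.932; z_{0.1} = -1.282, z_{0.9} = 1.282.
σ = (3.932 − 1.308)/(1.282 − (-1.282)) = 1.024.
μ = 1.308 − (-1.282)·1.024 = 2.620.
CV = √(exp(σ²)−1) = √(exp(1.0477)−1) = 1.361.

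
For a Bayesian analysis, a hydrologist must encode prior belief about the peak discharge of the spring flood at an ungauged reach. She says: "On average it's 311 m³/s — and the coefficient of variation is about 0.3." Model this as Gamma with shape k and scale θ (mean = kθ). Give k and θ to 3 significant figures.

k ≈ 11.1, θ ≈ 28

For Gamma(k, scale θ): mean = kθ, variance = kθ², so CV = 1/√k.
CV = 0.3, hence k = 1/CV² = 11.1.
Then θ = mean/k = 311/11.1 = 28.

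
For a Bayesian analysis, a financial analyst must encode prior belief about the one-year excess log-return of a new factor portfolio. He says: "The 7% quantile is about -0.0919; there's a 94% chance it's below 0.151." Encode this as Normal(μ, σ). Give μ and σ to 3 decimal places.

For Normal(μ,σ), the p-quantile is μ + z_p·σ. Here z_{0.07} = -1.476, z_{0.94} = 1.555.
So -0.0919 = μ − 1.476σ and 0.151 = μ + 1.555σ.
Subtracting: σ = (0.151 − -0.0919)/(1.555 − (-1.476)) = 0.080.
Then μ = -0.0919 − (-1.476)·0.080 = 0.026.

μ = 0.026, σ = 0.080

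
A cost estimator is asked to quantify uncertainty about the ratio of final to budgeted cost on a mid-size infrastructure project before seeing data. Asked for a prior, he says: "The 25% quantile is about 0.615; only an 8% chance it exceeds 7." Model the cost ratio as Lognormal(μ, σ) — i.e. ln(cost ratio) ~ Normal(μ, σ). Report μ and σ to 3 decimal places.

If T ~ Lognormal(μ,σ) then ln T ~ Normal(μ,σ), so the p-quantile of ln T is μ + z_p·σ.
ln(0.615) = -0.4861 and ln(7) = 1.946; z_{0.25} = -0.6745, z_{0.92} = 1.405.
σ = (1.946 − -0.4861)/(1.405 − (-0.6745)) = 1.169.
μ = -0.4861 − (-0.6745)·1.169 = 0.303.

μ ≈ 0.303, σ ≈ 1.169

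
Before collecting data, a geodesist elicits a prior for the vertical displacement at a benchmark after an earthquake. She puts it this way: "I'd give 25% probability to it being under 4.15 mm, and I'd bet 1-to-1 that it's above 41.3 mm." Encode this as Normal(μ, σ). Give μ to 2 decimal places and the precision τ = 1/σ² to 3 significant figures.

The p-quantile of Normal(μ,σ) is μ + z_p·σ, with z_{0.25} = -0.6745 and z_{0.5} = 0.
Eliminate σ: μ = (z₂·x₁ − z₁·x₂)/(z₂ − z₁) = (0·4.15 − (-0.6745)·41.3)/0.6745 = 41.30.
Then σ = (x₂ − x₁)/(z₂ − z₁) = (41.3 − 4.15)/0.6745 = 55.08.
Precision τ = 1/σ² = 1/55.08² = 0.00033.

μ = 41.30, τ = 0.00033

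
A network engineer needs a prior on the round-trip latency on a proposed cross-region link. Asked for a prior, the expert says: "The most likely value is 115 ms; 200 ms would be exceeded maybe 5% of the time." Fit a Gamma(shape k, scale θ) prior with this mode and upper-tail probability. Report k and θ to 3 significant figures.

Gamma(k,θ) with k>1 has mode (k−1)θ, so θ = 115/(k−1).
Need P(X < 200) = 0.95 with θ tied to k this way. Start at k = 2, θ = 115: P(X<200) ≈ 0.519.
Too low — raise k to concentrate. Iterating converges to k ≈ 10.1.
Then θ = 115/(10.1−1) ≈ 12.6.

k ≈ 10.1, θ ≈ 12.6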